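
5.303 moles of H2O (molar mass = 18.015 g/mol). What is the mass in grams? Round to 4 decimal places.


mass = n * M
mass = 5.303 * 18.015
mass = 95.533545 g, rounded to 4 dp:

95.5335 g


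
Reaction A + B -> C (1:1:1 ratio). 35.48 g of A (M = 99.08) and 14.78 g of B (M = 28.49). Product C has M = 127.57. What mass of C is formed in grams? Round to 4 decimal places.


Find moles of each reactant; the smaller value is the limiting reagent in a 1:1:1 reaction, so moles_C equals moles of the limiter.
n_A = mass_A / M_A = 35.48 / 99.08 = 0.358094 mol
n_B = mass_B / M_B = 14.78 / 28.49 = 0.518779 mol
Limiting reagent: A (smaller), n_limiting = 0.358094 mol
mass_C = n_limiting * M_C = 0.358094 * 127.57
mass_C = 45.68205158 g, rounded to 4 dp:

45.6821 g


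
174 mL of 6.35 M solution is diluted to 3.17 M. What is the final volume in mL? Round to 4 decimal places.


Dilution: M1*V1 = M2*V2, solve for V2.
V2 = M1*V1 / M2
V2 = 6.35 * 174 / 3.17
V2 = 1104.9 / 3.17
V2 = 348.5488959 mL, rounded to 4 dp:

348.5489 mL


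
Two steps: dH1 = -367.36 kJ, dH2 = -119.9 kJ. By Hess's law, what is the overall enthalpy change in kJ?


Hess's law: enthalpy is a state function, so add the step enthalpies.
dH_total = dH1 + dH2 = -367.36 + (-119.9)
dH_total = -487.26 kJ:

-487.26 kJ


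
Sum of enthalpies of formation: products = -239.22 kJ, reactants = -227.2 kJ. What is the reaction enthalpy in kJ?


dH_rxn = sum(dH_f products) - sum(dH_f reactants)
dH_rxn = -239.22 - (-227.2)
dH_rxn = -12.02 kJ:

-12.02 kJ


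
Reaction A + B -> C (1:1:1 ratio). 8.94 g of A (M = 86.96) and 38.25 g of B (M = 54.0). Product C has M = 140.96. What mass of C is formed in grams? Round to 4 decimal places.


Find moles of each reactant; the smaller value is the limiting reagent in a 1:1:1 reaction, so moles_C equals moles of the limiter.
n_A = mass_A / M_A = 8.94 / 86.96 = 0.102806 mol
n_B = mass_B / M_B = 38.25 / 54.0 = 0.708333 mol
Limiting reagent: A (smaller), n_limiting = 0.102806 mol
mass_C = n_limiting * M_C = 0.102806 * 140.96
mass_C = 14.49153376 g, rounded to 4 dp:

14.4915 g


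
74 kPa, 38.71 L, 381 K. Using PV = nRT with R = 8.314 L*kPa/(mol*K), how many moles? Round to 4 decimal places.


PV = nRT, solve for n = PV / (RT).
PV = 74 * 38.71 = 2864.54
RT = 8.314 * 381 = 3167.634
n = 2864.54 / 3167.634
n = 0.90431533 mol, rounded to 4 dp:

0.9043 mol


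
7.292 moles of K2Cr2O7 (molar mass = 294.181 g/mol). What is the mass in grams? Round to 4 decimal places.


mass = n * M
mass = 7.292 * 294.181
mass = 2145.167852 g, rounded to 4 dp:

2145.1679 g


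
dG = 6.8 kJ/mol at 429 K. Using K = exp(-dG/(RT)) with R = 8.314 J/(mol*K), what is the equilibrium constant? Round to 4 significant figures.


dG is in kJ/mol; multiply by 1000 to match R in J/(mol*K).
RT = 8.314 * 429 = 3566.706 J/mol
exponent = -dG*1000 / (RT) = -(6.8*1000) / 3566.706 = -1.90652103
K = exp(-1.90652103)
K = 0.14859645, rounded to 4 significant figures:

0.1486


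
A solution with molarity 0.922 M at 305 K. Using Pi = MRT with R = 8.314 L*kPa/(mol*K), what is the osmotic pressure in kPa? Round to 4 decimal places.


Osmotic pressure (van't Hoff): Pi = M*R*T.
RT = 8.314 * 305 = 2535.77
Pi = 0.922 * 2535.77
Pi = 2337.97994 kPa, rounded to 4 dp:

2337.9799 kPa


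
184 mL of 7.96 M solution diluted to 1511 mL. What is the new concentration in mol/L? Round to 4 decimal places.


Dilution: M1*V1 = M2*V2, solve for M2.
M2 = M1*V1 / V2
M2 = 7.96 * 184 / 1511
M2 = 1464.64 / 1511
M2 = 0.96931833 mol/L, rounded to 4 dp:

0.9693 mol/L


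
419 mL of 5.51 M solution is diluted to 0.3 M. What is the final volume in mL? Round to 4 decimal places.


Dilution: M1*V1 = M2*V2, solve for V2.
V2 = M1*V1 / M2
V2 = 5.51 * 419 / 0.3
V2 = 2308.69 / 0.3
V2 = 7695.63333333 mL, rounded to 4 dp:

7695.6333 mL


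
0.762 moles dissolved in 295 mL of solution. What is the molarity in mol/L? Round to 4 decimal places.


Convert volume to liters: V_L = V_mL / 1000.
V_L = 295 / 1000 = 0.295 L
M = n / V_L = 0.762 / 0.295
M = 2.58305085 mol/L, rounded to 4 dp:

2.5831 mol/L


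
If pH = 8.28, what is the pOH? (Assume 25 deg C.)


At 25 deg C, pH + pOH = 14.
pOH = 14 - pH = 14 - 8.28
pOH = 5.72:

5.72


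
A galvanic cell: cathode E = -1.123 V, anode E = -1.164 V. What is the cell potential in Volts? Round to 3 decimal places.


Standard cell potential: E_cell = E_cathode - E_anode.
E_cell = -1.123 - (-1.164)
E_cell = 0.041 V, rounded to 3 dp:

0.041 V


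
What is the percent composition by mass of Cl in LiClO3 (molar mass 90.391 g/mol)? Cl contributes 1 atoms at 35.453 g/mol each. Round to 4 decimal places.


pct = 100 * (n_elem * M_elem) / M_total
mass_contribution = 1 * 35.453 = 35.453 g/mol
pct = 100 * 35.453 / 90.391
pct = 39.22182518 %, rounded to 4 dp:

39.2218 %


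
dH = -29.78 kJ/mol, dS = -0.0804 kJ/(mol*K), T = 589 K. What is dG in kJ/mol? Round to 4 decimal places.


Gibbs: dG = dH - T*dS (consistent units, dS already in kJ/(mol*K)).
T*dS = 589 * -0.0804 = -47.3556
dG = -29.78 - (-47.3556)
dG = 17.5756 kJ/mol, rounded to 4 dp:

17.5756 kJ/mol


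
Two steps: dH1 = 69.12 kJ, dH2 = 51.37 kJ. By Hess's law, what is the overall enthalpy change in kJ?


Hess's law: enthalpy is a state function, so add the step enthalpies.
dH_total = dH1 + dH2 = 69.12 + (51.37)
dH_total = 120.49 kJ:

120.49 kJ


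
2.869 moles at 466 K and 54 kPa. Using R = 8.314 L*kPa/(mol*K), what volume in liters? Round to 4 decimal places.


PV = nRT, solve for V = nRT / P.
nRT = 2.869 * 8.314 * 466 = 11115.4356
V = 11115.4356 / 54
V = 205.8414 L, rounded to 4 dp:

205.8414 L


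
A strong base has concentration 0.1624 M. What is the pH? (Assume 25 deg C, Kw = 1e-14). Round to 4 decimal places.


A strong base dissociates completely, so [OH-] equals the given concentration.
pOH = -log10([OH-]) = -log10(0.1624) = 0.789414
pH = 14 - pOH = 14 - 0.789414
pH = 13.210586, rounded to 4 dp:

13.2106


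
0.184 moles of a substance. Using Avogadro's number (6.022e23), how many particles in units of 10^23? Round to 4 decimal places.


N = n * NA, then divide by 1e23 for the requested units.
N / 1e23 = n * 6.022
N / 1e23 = 0.184 * 6.022
N / 1e23 = 1.108048, rounded to 4 dp:

1.1080


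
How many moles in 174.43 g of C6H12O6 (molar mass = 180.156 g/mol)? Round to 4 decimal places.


n = mass / M
n = 174.43 / 180.156
n = 0.96821643 mol, rounded to 4 dp:

0.9682 mol


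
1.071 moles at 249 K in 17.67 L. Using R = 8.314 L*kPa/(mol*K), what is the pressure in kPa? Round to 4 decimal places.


PV = nRT, solve for P = nRT / V.
nRT = 1.071 * 8.314 * 249 = 2217.1692
P = 2217.1692 / 17.67
P = 125.47646859 kPa, rounded to 4 dp:

125.4765 kPa


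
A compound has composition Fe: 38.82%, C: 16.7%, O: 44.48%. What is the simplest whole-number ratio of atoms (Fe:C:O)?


Assume 100 g of compound, divide each mass% by atomic mass to get moles, then normalize by the smallest to get a raw atom ratio.
Moles per 100 g: Fe: 38.82/55.845 = 0.6951, C: 16.7/12.011 = 1.3904, O: 44.48/15.999 = 2.7802
Raw ratio (divide by min = 0.6951): Fe: 1.0, C: 2.0, O: 3.999
Multiply by 1 to clear fractions: Fe: 1.0 ~= 1, C: 2.0 ~= 2, O: 3.999 ~= 4
Reduce by GCD to get the simplest whole-number ratio:

1:2:4


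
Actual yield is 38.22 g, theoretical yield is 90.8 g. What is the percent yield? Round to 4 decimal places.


% yield = 100 * actual / theoretical
% yield = 100 * 38.22 / 90.8
% yield = 42.09251101 %, rounded to 4 dp:

42.0925 %


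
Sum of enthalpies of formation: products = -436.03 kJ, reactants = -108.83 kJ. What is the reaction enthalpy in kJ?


dH_rxn = sum(dH_f products) - sum(dH_f reactants)
dH_rxn = -436.03 - (-108.83)
dH_rxn = -327.2 kJ:

-327.20 kJ


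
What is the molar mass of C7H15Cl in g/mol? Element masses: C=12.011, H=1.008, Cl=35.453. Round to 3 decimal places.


M = sum(count * atomic_mass) over atoms.
M = 7*12.011 + 15*1.008 + 1*35.453
M = 84.077 + 15.12 + 35.453
M = 134.65 g/mol, rounded to 3 dp:

134.650 g/mol


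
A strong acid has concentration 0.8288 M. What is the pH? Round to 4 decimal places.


A strong acid dissociates completely, so [H+] equals the given concentration.
pH = -log10([H+]) = -log10(0.8288)
pH = 0.08155026, rounded to 4 dp:

0.0816


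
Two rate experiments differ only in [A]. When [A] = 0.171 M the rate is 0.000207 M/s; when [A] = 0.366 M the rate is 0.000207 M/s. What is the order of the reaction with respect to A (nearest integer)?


Rate is proportional to [A]^n, so rate2/rate1 = ([A]2/[A]1)^n. Take logs to solve for n.
rate2/rate1 = 0.000207 / 0.000207 = 1.0
[A]2/[A]1 = 0.366 / 0.171 = 2.1404
n = ln(1.0) / ln(2.1404) = 0.0
Nearest integer order:

0


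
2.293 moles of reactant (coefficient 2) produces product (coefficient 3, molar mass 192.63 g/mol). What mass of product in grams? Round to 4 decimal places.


Use the coefficient ratio to convert reactant moles to product moles, then multiply by the product's molar mass.
moles_P = moles_R * (coeff_P / coeff_R) = 2.293 * (3/2) = 3.4395
mass_P = moles_P * M_P = 3.4395 * 192.63
mass_P = 662.550885 g, rounded to 4 dp:

662.5509 g


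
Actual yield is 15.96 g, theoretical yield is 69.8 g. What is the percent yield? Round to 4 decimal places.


% yield = 100 * actual / theoretical
% yield = 100 * 15.96 / 69.8
% yield = 22.86532951 %, rounded to 4 dp:

22.8653 %


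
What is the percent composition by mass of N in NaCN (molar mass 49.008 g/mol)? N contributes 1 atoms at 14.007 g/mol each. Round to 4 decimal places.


pct = 100 * (n_elem * M_elem) / M_total
mass_contribution = 1 * 14.007 = 14.007 g/mol
pct = 100 * 14.007 / 49.008
pct = 28.58104799 %, rounded to 4 dp:

28.5810 %


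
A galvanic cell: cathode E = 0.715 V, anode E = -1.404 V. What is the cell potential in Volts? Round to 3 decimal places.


Standard cell potential: E_cell = E_cathode - E_anode.
E_cell = 0.715 - (-1.404)
E_cell = 2.119 V, rounded to 3 dp:

2.119 V


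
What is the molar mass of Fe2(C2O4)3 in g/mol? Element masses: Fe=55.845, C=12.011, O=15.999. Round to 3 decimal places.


M = sum(count * atomic_mass) over atoms.
M = 2*55.845 + 6*12.011 + 12*15.999
M = 111.69 + 72.066 + 191.988
M = 375.744 g/mol, rounded to 3 dp:

375.744 g/mol


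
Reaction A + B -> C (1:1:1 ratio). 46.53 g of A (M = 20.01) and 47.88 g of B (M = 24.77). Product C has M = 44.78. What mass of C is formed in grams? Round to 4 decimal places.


Find moles of each reactant; the smaller value is the limiting reagent in a 1:1:1 reaction, so moles_C equals moles of the limiter.
n_A = mass_A / M_A = 46.53 / 20.01 = 2.325337 mol
n_B = mass_B / M_B = 47.88 / 24.77 = 1.932983 mol
Limiting reagent: B (smaller), n_limiting = 1.932983 mol
mass_C = n_limiting * M_C = 1.932983 * 44.78
mass_C = 86.55897874 g, rounded to 4 dp:

86.5590 g


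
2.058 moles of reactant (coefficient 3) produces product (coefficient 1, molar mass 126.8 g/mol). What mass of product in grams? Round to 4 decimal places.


Use the coefficient ratio to convert reactant moles to product moles, then multiply by the product's molar mass.
moles_P = moles_R * (coeff_P / coeff_R) = 2.058 * (1/3) = 0.686
mass_P = moles_P * M_P = 0.686 * 126.8
mass_P = 86.9848 g, rounded to 4 dp:

86.9848 g


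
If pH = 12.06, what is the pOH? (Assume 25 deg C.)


At 25 deg C, pH + pOH = 14.
pOH = 14 - pH = 14 - 12.06
pOH = 1.94:

1.94


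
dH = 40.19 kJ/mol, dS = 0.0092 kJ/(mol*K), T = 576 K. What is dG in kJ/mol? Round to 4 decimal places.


Gibbs: dG = dH - T*dS (consistent units, dS already in kJ/(mol*K)).
T*dS = 576 * 0.0092 = 5.2992
dG = 40.19 - (5.2992)
dG = 34.8908 kJ/mol, rounded to 4 dp:

34.8908 kJ/mol


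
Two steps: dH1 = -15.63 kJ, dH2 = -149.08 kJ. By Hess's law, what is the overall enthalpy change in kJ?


Hess's law: enthalpy is a state function, so add the step enthalpies.
dH_total = dH1 + dH2 = -15.63 + (-149.08)
dH_total = -164.71 kJ:

-164.71 kJ


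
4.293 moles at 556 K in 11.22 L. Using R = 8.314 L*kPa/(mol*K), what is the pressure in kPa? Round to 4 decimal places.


PV = nRT, solve for P = nRT / V.
nRT = 4.293 * 8.314 * 556 = 19844.7531
P = 19844.7531 / 11.22
P = 1768.69457219 kPa, rounded to 4 dp:

1768.6946 kPa


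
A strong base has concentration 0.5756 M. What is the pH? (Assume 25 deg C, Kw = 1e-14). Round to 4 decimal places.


A strong base dissociates completely, so [OH-] equals the given concentration.
pOH = -log10([OH-]) = -log10(0.5756) = 0.239879
pH = 14 - pOH = 14 - 0.239879
pH = 13.760121, rounded to 4 dp:

13.7601


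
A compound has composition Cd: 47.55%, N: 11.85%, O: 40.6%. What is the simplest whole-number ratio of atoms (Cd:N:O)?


Assume 100 g of compound, divide each mass% by atomic mass to get moles, then normalize by the smallest to get a raw atom ratio.
Moles per 100 g: Cd: 47.55/112.414 = 0.423, N: 11.85/14.007 = 0.846, O: 40.6/15.999 = 2.5377
Raw ratio (divide by min = 0.423): Cd: 1.0, N: 2.0, O: 5.999
Multiply by 1 to clear fractions: Cd: 1.0 ~= 1, N: 2.0 ~= 2, O: 5.999 ~= 6
Reduce by GCD to get the simplest whole-number ratio:

1:2:6


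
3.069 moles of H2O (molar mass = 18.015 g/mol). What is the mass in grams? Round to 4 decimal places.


mass = n * M
mass = 3.069 * 18.015
mass = 55.288035 g, rounded to 4 dp:

55.2880 g


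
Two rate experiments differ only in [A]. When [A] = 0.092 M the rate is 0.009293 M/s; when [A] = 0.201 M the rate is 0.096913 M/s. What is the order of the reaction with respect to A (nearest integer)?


Rate is proportional to [A]^n, so rate2/rate1 = ([A]2/[A]1)^n. Take logs to solve for n.
rate2/rate1 = 0.096913 / 0.009293 = 10.4286
[A]2/[A]1 = 0.201 / 0.092 = 2.1848
n = ln(10.4286) / ln(2.1848) = 3.0
Nearest integer order:

3


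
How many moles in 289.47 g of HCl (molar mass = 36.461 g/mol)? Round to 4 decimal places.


n = mass / M
n = 289.47 / 36.461
n = 7.93916788 mol, rounded to 4 dp:

7.9392 mol


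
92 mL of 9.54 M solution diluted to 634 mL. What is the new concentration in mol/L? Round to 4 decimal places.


Dilution: M1*V1 = M2*V2, solve for M2.
M2 = M1*V1 / V2
M2 = 9.54 * 92 / 634
M2 = 877.68 / 634
M2 = 1.38435331 mol/L, rounded to 4 dp:

1.3844 mol/L


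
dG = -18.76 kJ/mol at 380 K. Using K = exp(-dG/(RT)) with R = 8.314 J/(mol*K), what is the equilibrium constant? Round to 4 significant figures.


dG is in kJ/mol; multiply by 1000 to match R in J/(mol*K).
RT = 8.314 * 380 = 3159.32 J/mol
exponent = -dG*1000 / (RT) = -(-18.76*1000) / 3159.32 = 5.93798666
K = exp(5.93798666)
K = 379.17076, rounded to 4 significant figures:

379.2


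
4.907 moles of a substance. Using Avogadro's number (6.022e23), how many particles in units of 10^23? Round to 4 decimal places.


N = n * NA, then divide by 1e23 for the requested units.
N / 1e23 = n * 6.022
N / 1e23 = 4.907 * 6.022
N / 1e23 = 29.549954, rounded to 4 dp:

29.5500


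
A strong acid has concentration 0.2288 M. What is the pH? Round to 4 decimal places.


A strong acid dissociates completely, so [H+] equals the given concentration.
pH = -log10([H+]) = -log10(0.2288)
pH = 0.64054398, rounded to 4 dp:

0.6405


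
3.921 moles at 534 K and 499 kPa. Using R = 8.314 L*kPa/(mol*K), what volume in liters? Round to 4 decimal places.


PV = nRT, solve for V = nRT / P.
nRT = 3.921 * 8.314 * 534 = 17407.9696
V = 17407.9696 / 499
V = 34.88571062 L, rounded to 4 dp:

34.8857 L


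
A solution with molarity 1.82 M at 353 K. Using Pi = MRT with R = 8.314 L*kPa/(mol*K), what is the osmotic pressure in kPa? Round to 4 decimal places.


Osmotic pressure (van't Hoff): Pi = M*R*T.
RT = 8.314 * 353 = 2934.842
Pi = 1.82 * 2934.842
Pi = 5341.41244 kPa, rounded to 4 dp:

5341.4124 kPa


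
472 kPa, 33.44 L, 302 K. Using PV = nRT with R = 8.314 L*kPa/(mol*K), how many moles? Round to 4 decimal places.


PV = nRT, solve for n = PV / (RT).
PV = 472 * 33.44 = 15783.68
RT = 8.314 * 302 = 2510.828
n = 15783.68 / 2510.828
n = 6.28624502 mol, rounded to 4 dp:

6.2862 mol


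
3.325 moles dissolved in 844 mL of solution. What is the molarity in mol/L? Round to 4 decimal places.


Convert volume to liters: V_L = V_mL / 1000.
V_L = 844 / 1000 = 0.844 L
M = n / V_L = 3.325 / 0.844
M = 3.93957346 mol/L, rounded to 4 dp:

3.9396 mol/L


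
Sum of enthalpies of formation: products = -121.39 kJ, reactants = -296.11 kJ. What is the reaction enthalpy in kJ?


dH_rxn = sum(dH_f products) - sum(dH_f reactants)
dH_rxn = -121.39 - (-296.11)
dH_rxn = 174.72 kJ:

174.72 kJ


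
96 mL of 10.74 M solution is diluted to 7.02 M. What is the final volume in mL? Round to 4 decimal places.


Dilution: M1*V1 = M2*V2, solve for V2.
V2 = M1*V1 / M2
V2 = 10.74 * 96 / 7.02
V2 = 1031.04 / 7.02
V2 = 146.87179487 mL, rounded to 4 dp:

146.8718 mL


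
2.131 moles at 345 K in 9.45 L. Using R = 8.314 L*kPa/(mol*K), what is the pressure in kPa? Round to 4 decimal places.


PV = nRT, solve for P = nRT / V.
nRT = 2.131 * 8.314 * 345 = 6112.4112
P = 6112.4112 / 9.45
P = 646.816 kPa, rounded to 4 dp:

646.8160 kPa


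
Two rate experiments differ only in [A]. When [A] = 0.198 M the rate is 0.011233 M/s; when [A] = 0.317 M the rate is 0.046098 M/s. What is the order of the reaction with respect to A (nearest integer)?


Rate is proportional to [A]^n, so rate2/rate1 = ([A]2/[A]1)^n. Take logs to solve for n.
rate2/rate1 = 0.046098 / 0.011233 = 4.1038
[A]2/[A]1 = 0.317 / 0.198 = 1.601
n = ln(4.1038) / ln(1.601) = 3.0
Nearest integer order:

3


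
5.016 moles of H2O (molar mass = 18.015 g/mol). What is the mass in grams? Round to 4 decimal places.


mass = n * M
mass = 5.016 * 18.015
mass = 90.36324 g, rounded to 4 dp:

90.3632 g


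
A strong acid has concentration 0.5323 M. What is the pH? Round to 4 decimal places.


A strong acid dissociates completely, so [H+] equals the given concentration.
pH = -log10([H+]) = -log10(0.5323)
pH = 0.27384353, rounded to 4 dp:

0.2738


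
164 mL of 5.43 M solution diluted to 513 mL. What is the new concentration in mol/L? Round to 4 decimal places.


Dilution: M1*V1 = M2*V2, solve for M2.
M2 = M1*V1 / V2
M2 = 5.43 * 164 / 513
M2 = 890.52 / 513
M2 = 1.73590643 mol/L, rounded to 4 dp:

1.7359 mol/L


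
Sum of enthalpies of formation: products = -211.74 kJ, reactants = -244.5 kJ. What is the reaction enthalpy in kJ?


dH_rxn = sum(dH_f products) - sum(dH_f reactants)
dH_rxn = -211.74 - (-244.5)
dH_rxn = 32.76 kJ:

32.76 kJ


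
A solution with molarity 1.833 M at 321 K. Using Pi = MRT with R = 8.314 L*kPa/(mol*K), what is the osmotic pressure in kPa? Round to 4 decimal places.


Osmotic pressure (van't Hoff): Pi = M*R*T.
RT = 8.314 * 321 = 2668.794
Pi = 1.833 * 2668.794
Pi = 4891.899402 kPa, rounded to 4 dp:

4891.8994 kPa


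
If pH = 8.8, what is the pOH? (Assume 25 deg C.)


At 25 deg C, pH + pOH = 14.
pOH = 14 - pH = 14 - 8.8
pOH = 5.2:

5.20


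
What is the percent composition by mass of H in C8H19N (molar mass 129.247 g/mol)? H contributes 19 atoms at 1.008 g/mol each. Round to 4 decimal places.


pct = 100 * (n_elem * M_elem) / M_total
mass_contribution = 19 * 1.008 = 19.152 g/mol
pct = 100 * 19.152 / 129.247
pct = 14.81813891 %, rounded to 4 dp:

14.8181 %


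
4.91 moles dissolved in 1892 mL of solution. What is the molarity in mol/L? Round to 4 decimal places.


Convert volume to liters: V_L = V_mL / 1000.
V_L = 1892 / 1000 = 1.892 L
M = n / V_L = 4.91 / 1.892
M = 2.59513742 mol/L, rounded to 4 dp:

2.5951 mol/L


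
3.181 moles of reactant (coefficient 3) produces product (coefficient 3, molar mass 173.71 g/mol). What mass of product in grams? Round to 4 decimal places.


Use the coefficient ratio to convert reactant moles to product moles, then multiply by the product's molar mass.
moles_P = moles_R * (coeff_P / coeff_R) = 3.181 * (3/3) = 3.181
mass_P = moles_P * M_P = 3.181 * 173.71
mass_P = 552.57151 g, rounded to 4 dp:

552.5715 g


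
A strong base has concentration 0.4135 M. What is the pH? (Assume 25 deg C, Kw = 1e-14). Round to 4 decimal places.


A strong base dissociates completely, so [OH-] equals the given concentration.
pOH = -log10([OH-]) = -log10(0.4135) = 0.383524
pH = 14 - pOH = 14 - 0.383524
pH = 13.616476, rounded to 4 dp:

13.6165


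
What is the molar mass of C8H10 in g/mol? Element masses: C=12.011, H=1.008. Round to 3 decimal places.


M = sum(count * atomic_mass) over atoms.
M = 8*12.011 + 10*1.008
M = 96.088 + 10.08
M = 106.168 g/mol, rounded to 3 dp:

106.168 g/mol


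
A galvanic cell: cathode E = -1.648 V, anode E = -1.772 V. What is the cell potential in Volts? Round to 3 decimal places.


Standard cell potential: E_cell = E_cathode - E_anode.
E_cell = -1.648 - (-1.772)
E_cell = 0.124 V, rounded to 3 dp:

0.124 V


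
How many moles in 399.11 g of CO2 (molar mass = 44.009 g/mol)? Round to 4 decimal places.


n = mass / M
n = 399.11 / 44.009
n = 9.06882683 mol, rounded to 4 dp:

9.0688 mol


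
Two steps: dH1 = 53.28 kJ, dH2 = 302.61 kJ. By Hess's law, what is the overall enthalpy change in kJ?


Hess's law: enthalpy is a state function, so add the step enthalpies.
dH_total = dH1 + dH2 = 53.28 + (302.61)
dH_total = 355.89 kJ:

355.89 kJ


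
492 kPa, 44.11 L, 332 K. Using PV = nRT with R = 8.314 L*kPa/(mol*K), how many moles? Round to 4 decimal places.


PV = nRT, solve for n = PV / (RT).
PV = 492 * 44.11 = 21702.12
RT = 8.314 * 332 = 2760.248
n = 21702.12 / 2760.248
n = 7.86238048 mol, rounded to 4 dp:

7.8624 mol


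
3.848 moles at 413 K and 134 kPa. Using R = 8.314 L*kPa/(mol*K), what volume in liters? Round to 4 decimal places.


PV = nRT, solve for V = nRT / P.
nRT = 3.848 * 8.314 * 413 = 13212.8083
V = 13212.8083 / 134
V = 98.60304701 L, rounded to 4 dp:

98.6030 L


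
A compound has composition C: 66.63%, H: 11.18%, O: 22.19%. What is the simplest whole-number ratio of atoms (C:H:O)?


Assume 100 g of compound, divide each mass% by atomic mass to get moles, then normalize by the smallest to get a raw atom ratio.
Moles per 100 g: C: 66.63/12.011 = 5.5474, H: 11.18/1.008 = 11.0913, O: 22.19/15.999 = 1.387
Raw ratio (divide by min = 1.387): C: 4.0, H: 7.997, O: 1.0
Multiply by 1 to clear fractions: C: 4.0 ~= 4, H: 7.997 ~= 8, O: 1.0 ~= 1
Reduce by GCD to get the simplest whole-number ratio:

4:8:1


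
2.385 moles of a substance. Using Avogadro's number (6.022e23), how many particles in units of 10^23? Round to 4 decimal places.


N = n * NA, then divide by 1e23 for the requested units.
N / 1e23 = n * 6.022
N / 1e23 = 2.385 * 6.022
N / 1e23 = 14.36247, rounded to 4 dp:

14.3625


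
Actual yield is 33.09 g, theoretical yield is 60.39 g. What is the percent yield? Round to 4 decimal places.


% yield = 100 * actual / theoretical
% yield = 100 * 33.09 / 60.39
% yield = 54.79384004 %, rounded to 4 dp:

54.7938 %


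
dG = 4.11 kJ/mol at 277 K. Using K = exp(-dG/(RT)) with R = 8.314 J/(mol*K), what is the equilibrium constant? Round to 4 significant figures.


dG is in kJ/mol; multiply by 1000 to match R in J/(mol*K).
RT = 8.314 * 277 = 2302.978 J/mol
exponent = -dG*1000 / (RT) = -(4.11*1000) / 2302.978 = -1.78464579
K = exp(-1.78464579)
K = 0.16785651, rounded to 4 significant figures:

0.1679


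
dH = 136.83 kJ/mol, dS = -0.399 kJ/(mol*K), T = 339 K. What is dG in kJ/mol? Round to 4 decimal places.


Gibbs: dG = dH - T*dS (consistent units, dS already in kJ/(mol*K)).
T*dS = 339 * -0.399 = -135.261
dG = 136.83 - (-135.261)
dG = 272.091 kJ/mol, rounded to 4 dp:

272.0910 kJ/mol


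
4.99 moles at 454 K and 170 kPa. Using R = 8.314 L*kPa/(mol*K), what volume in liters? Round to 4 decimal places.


PV = nRT, solve for V = nRT / P.
nRT = 4.99 * 8.314 * 454 = 18835.0344
V = 18835.0344 / 170
V = 110.79432 L, rounded to 4 dp:

110.7943 L


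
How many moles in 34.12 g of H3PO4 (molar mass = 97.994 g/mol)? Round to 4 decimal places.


n = mass / M
n = 34.12 / 97.994
n = 0.34818458 mol, rounded to 4 dp:

0.3482 mol


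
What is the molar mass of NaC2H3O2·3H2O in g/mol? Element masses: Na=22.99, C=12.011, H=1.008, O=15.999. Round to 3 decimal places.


M = sum(count * atomic_mass) over atoms.
M = 1*22.99 + 2*12.011 + 9*1.008 + 5*15.999
M = 22.99 + 24.022 + 9.072 + 79.995
M = 136.079 g/mol, rounded to 3 dp:

136.079 g/mol


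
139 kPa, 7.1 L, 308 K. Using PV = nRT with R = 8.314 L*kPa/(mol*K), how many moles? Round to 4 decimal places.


PV = nRT, solve for n = PV / (RT).
PV = 139 * 7.1 = 986.9
RT = 8.314 * 308 = 2560.712
n = 986.9 / 2560.712
n = 0.38540062 mol, rounded to 4 dp:

0.3854 mol


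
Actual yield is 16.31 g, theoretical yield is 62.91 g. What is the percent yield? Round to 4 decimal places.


% yield = 100 * actual / theoretical
% yield = 100 * 16.31 / 62.91
% yield = 25.92592593 %, rounded to 4 dp:

25.9259 %


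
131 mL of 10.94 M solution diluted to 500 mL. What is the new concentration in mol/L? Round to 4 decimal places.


Dilution: M1*V1 = M2*V2, solve for M2.
M2 = M1*V1 / V2
M2 = 10.94 * 131 / 500
M2 = 1433.14 / 500
M2 = 2.86628 mol/L, rounded to 4 dp:

2.8663 mol/L


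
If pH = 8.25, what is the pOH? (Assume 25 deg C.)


At 25 deg C, pH + pOH = 14.
pOH = 14 - pH = 14 - 8.25
pOH = 5.75:

5.75


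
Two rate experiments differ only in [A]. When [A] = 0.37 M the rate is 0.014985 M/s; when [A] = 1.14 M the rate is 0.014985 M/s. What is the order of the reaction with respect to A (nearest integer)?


Rate is proportional to [A]^n, so rate2/rate1 = ([A]2/[A]1)^n. Take logs to solve for n.
rate2/rate1 = 0.014985 / 0.014985 = 1.0
[A]2/[A]1 = 1.14 / 0.37 = 3.0811
n = ln(1.0) / ln(3.0811) = 0.0
Nearest integer order:

0


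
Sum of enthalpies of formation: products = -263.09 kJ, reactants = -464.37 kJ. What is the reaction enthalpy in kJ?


dH_rxn = sum(dH_f products) - sum(dH_f reactants)
dH_rxn = -263.09 - (-464.37)
dH_rxn = 201.28 kJ:

201.28 kJ


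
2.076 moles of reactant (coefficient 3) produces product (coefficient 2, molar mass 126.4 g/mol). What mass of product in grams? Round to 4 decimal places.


Use the coefficient ratio to convert reactant moles to product moles, then multiply by the product's molar mass.
moles_P = moles_R * (coeff_P / coeff_R) = 2.076 * (2/3) = 1.384
mass_P = moles_P * M_P = 1.384 * 126.4
mass_P = 174.9376 g, rounded to 4 dp:

174.9376 g


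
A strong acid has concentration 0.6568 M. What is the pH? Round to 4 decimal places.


A strong acid dissociates completely, so [H+] equals the given concentration.
pH = -log10([H+]) = -log10(0.6568)
pH = 0.18256686, rounded to 4 dp:

0.1826


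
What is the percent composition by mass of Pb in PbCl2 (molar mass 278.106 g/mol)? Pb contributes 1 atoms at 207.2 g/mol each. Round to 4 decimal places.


pct = 100 * (n_elem * M_elem) / M_total
mass_contribution = 1 * 207.2 = 207.2 g/mol
pct = 100 * 207.2 / 278.106
pct = 74.50396611 %, rounded to 4 dp:

74.5040 %


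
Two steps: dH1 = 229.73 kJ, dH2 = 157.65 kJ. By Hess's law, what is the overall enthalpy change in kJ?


Hess's law: enthalpy is a state function, so add the step enthalpies.
dH_total = dH1 + dH2 = 229.73 + (157.65)
dH_total = 387.38 kJ:

387.38 kJ


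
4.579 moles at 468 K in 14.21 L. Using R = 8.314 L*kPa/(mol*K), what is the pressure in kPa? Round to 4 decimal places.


PV = nRT, solve for P = nRT / V.
nRT = 4.579 * 8.314 * 468 = 17816.6692
P = 17816.6692 / 14.21
P = 1253.81204785 kPa, rounded to 4 dp:

1253.8120 kPa


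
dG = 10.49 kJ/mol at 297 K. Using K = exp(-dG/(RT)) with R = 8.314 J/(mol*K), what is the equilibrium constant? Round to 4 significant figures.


dG is in kJ/mol; multiply by 1000 to match R in J/(mol*K).
RT = 8.314 * 297 = 2469.258 J/mol
exponent = -dG*1000 / (RT) = -(10.49*1000) / 2469.258 = -4.24823975
K = exp(-4.24823975)
K = 0.014289365, rounded to 4 significant figures:

0.01429


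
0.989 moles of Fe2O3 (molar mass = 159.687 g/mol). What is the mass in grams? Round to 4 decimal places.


mass = n * M
mass = 0.989 * 159.687
mass = 157.930443 g, rounded to 4 dp:

157.9304 g


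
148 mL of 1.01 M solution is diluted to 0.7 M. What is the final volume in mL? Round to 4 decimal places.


Dilution: M1*V1 = M2*V2, solve for V2.
V2 = M1*V1 / M2
V2 = 1.01 * 148 / 0.7
V2 = 149.48 / 0.7
V2 = 213.54285714 mL, rounded to 4 dp:

213.5429 mL


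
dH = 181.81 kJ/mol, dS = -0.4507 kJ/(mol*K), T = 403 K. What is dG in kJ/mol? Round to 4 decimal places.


Gibbs: dG = dH - T*dS (consistent units, dS already in kJ/(mol*K)).
T*dS = 403 * -0.4507 = -181.6321
dG = 181.81 - (-181.6321)
dG = 363.4421 kJ/mol, rounded to 4 dp:

363.4421 kJ/mol


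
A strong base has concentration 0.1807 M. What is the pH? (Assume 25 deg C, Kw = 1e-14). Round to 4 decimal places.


A strong base dissociates completely, so [OH-] equals the given concentration.
pOH = -log10([OH-]) = -log10(0.1807) = 0.743042
pH = 14 - pOH = 14 - 0.743042
pH = 13.256958, rounded to 4 dp:

13.2570


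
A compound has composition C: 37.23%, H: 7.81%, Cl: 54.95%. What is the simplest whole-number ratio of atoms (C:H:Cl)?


Assume 100 g of compound, divide each mass% by atomic mass to get moles, then normalize by the smallest to get a raw atom ratio.
Moles per 100 g: C: 37.23/12.011 = 3.0997, H: 7.81/1.008 = 7.748, Cl: 54.95/35.453 = 1.5499
Raw ratio (divide by min = 1.5499): C: 2.0, H: 4.999, Cl: 1.0
Multiply by 1 to clear fractions: C: 2.0 ~= 2, H: 4.999 ~= 5, Cl: 1.0 ~= 1
Reduce by GCD to get the simplest whole-number ratio:

2:5:1


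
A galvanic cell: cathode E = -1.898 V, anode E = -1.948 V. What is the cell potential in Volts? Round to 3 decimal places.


Standard cell potential: E_cell = E_cathode - E_anode.
E_cell = -1.898 - (-1.948)
E_cell = 0.05 V, rounded to 3 dp:

0.050 V


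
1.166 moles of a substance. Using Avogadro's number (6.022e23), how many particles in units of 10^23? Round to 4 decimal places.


N = n * NA, then divide by 1e23 for the requested units.
N / 1e23 = n * 6.022
N / 1e23 = 1.166 * 6.022
N / 1e23 = 7.021652, rounded to 4 dp:

7.0217


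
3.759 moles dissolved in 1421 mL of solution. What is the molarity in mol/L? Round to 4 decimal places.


Convert volume to liters: V_L = V_mL / 1000.
V_L = 1421 / 1000 = 1.421 L
M = n / V_L = 3.759 / 1.421
M = 2.6453202 mol/L, rounded to 4 dp:

2.6453 mol/L


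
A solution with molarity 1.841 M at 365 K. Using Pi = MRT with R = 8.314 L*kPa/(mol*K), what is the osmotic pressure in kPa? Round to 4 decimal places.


Osmotic pressure (van't Hoff): Pi = M*R*T.
RT = 8.314 * 365 = 3034.61
Pi = 1.841 * 3034.61
Pi = 5586.71701 kPa, rounded to 4 dp:

5586.7170 kPa


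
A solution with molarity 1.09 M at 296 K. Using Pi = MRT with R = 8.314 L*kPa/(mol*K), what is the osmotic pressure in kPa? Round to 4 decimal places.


Osmotic pressure (van't Hoff): Pi = M*R*T.
RT = 8.314 * 296 = 2460.944
Pi = 1.09 * 2460.944
Pi = 2682.42896 kPa, rounded to 4 dp:

2682.4290 kPa


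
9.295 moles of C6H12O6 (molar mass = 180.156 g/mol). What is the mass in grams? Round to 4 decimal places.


mass = n * M
mass = 9.295 * 180.156
mass = 1674.55002 g, rounded to 4 dp:

1674.5500 g


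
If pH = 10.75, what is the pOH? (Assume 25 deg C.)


At 25 deg C, pH + pOH = 14.
pOH = 14 - pH = 14 - 10.75
pOH = 3.25:

3.25


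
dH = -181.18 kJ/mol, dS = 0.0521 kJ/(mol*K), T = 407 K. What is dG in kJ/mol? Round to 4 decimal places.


Gibbs: dG = dH - T*dS (consistent units, dS already in kJ/(mol*K)).
T*dS = 407 * 0.0521 = 21.2047
dG = -181.18 - (21.2047)
dG = -202.3847 kJ/mol, rounded to 4 dp:

-202.3847 kJ/mol


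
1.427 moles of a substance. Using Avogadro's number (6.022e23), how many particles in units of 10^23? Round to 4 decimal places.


N = n * NA, then divide by 1e23 for the requested units.
N / 1e23 = n * 6.022
N / 1e23 = 1.427 * 6.022
N / 1e23 = 8.593394, rounded to 4 dp:

8.5934


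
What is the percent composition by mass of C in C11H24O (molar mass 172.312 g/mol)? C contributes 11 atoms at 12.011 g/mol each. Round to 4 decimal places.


pct = 100 * (n_elem * M_elem) / M_total
mass_contribution = 11 * 12.011 = 132.121 g/mol
pct = 100 * 132.121 / 172.312
pct = 76.67544919 %, rounded to 4 dp:

76.6754 %


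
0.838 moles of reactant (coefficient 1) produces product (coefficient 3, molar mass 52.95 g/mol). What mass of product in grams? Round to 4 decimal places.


Use the coefficient ratio to convert reactant moles to product moles, then multiply by the product's molar mass.
moles_P = moles_R * (coeff_P / coeff_R) = 0.838 * (3/1) = 2.514
mass_P = moles_P * M_P = 2.514 * 52.95
mass_P = 133.1163 g, rounded to 4 dp:

133.1163 g


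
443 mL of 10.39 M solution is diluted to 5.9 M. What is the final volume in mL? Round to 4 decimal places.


Dilution: M1*V1 = M2*V2, solve for V2.
V2 = M1*V1 / M2
V2 = 10.39 * 443 / 5.9
V2 = 4602.77 / 5.9
V2 = 780.13050847 mL, rounded to 4 dp:

780.1305 mL


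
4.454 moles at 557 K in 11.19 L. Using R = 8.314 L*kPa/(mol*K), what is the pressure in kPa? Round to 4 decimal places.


PV = nRT, solve for P = nRT / V.
nRT = 4.454 * 8.314 * 557 = 20626.0197
P = 20626.0197 / 11.19
P = 1843.25466488 kPa, rounded to 4 dp:

1843.2547 kPa


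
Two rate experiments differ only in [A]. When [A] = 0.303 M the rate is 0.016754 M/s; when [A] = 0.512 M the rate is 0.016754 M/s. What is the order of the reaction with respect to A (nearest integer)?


Rate is proportional to [A]^n, so rate2/rate1 = ([A]2/[A]1)^n. Take logs to solve for n.
rate2/rate1 = 0.016754 / 0.016754 = 1.0
[A]2/[A]1 = 0.512 / 0.303 = 1.6898
n = ln(1.0) / ln(1.6898) = 0.0
Nearest integer order:

0


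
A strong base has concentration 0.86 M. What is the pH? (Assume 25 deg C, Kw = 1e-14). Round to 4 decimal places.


A strong base dissociates completely, so [OH-] equals the given concentration.
pOH = -log10([OH-]) = -log10(0.86) = 0.065502
pH = 14 - pOH = 14 - 0.065502
pH = 13.934498, rounded to 4 dp:

13.9345


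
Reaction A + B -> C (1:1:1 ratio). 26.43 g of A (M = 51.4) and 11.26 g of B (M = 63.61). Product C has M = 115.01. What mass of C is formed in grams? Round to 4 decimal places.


Find moles of each reactant; the smaller value is the limiting reagent in a 1:1:1 reaction, so moles_C equals moles of the limiter.
n_A = mass_A / M_A = 26.43 / 51.4 = 0.514202 mol
n_B = mass_B / M_B = 11.26 / 63.61 = 0.177016 mol
Limiting reagent: B (smaller), n_limiting = 0.177016 mol
mass_C = n_limiting * M_C = 0.177016 * 115.01
mass_C = 20.35861016 g, rounded to 4 dp:

20.3586 g


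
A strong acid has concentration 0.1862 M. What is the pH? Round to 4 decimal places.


A strong acid dissociates completely, so [H+] equals the given concentration.
pH = -log10([H+]) = -log10(0.1862)
pH = 0.73002032, rounded to 4 dp:

0.7300


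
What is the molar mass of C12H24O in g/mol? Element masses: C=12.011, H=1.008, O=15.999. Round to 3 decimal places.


M = sum(count * atomic_mass) over atoms.
M = 12*12.011 + 24*1.008 + 1*15.999
M = 144.132 + 24.192 + 15.999
M = 184.323 g/mol, rounded to 3 dp:

184.323 g/mol


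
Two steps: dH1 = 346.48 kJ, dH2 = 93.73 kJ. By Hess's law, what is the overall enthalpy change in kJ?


Hess's law: enthalpy is a state function, so add the step enthalpies.
dH_total = dH1 + dH2 = 346.48 + (93.73)
dH_total = 440.21 kJ:

440.21 kJ


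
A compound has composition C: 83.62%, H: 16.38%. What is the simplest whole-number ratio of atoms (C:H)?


Assume 100 g of compound, divide each mass% by atomic mass to get moles, then normalize by the smallest to get a raw atom ratio.
Moles per 100 g: C: 83.62/12.011 = 6.962, H: 16.38/1.008 = 16.25
Raw ratio (divide by min = 6.962): C: 1.0, H: 2.334
Multiply by 3 to clear fractions: C: 3.0 ~= 3, H: 7.002 ~= 7
Reduce by GCD to get the simplest whole-number ratio:

3:7


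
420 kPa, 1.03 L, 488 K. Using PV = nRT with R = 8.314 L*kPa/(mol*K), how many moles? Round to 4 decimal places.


PV = nRT, solve for n = PV / (RT).
PV = 420 * 1.03 = 432.6
RT = 8.314 * 488 = 4057.232
n = 432.6 / 4057.232
n = 0.10662442 mol, rounded to 4 dp:

0.1066 mol


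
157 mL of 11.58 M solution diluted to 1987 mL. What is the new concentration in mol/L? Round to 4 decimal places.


Dilution: M1*V1 = M2*V2, solve for M2.
M2 = M1*V1 / V2
M2 = 11.58 * 157 / 1987
M2 = 1818.06 / 1987
M2 = 0.91497735 mol/L, rounded to 4 dp:

0.9150 mol/L


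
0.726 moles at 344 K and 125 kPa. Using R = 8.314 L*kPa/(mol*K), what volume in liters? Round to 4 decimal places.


PV = nRT, solve for V = nRT / P.
nRT = 0.726 * 8.314 * 344 = 2076.3716
V = 2076.3716 / 125
V = 16.6109728 L, rounded to 4 dp:

16.6110 L


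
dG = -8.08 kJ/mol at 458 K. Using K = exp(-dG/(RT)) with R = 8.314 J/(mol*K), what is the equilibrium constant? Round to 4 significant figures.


dG is in kJ/mol; multiply by 1000 to match R in J/(mol*K).
RT = 8.314 * 458 = 3807.812 J/mol
exponent = -dG*1000 / (RT) = -(-8.08*1000) / 3807.812 = 2.1219535
K = exp(2.1219535)
K = 8.3474283, rounded to 4 significant figures:

8.347


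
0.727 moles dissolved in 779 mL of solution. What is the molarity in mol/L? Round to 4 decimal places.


Convert volume to liters: V_L = V_mL / 1000.
V_L = 779 / 1000 = 0.779 L
M = n / V_L = 0.727 / 0.779
M = 0.93324775 mol/L, rounded to 4 dp:

0.9332 mol/L


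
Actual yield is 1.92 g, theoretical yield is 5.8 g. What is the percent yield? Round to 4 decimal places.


% yield = 100 * actual / theoretical
% yield = 100 * 1.92 / 5.8
% yield = 33.10344828 %, rounded to 4 dp:

33.1034 %


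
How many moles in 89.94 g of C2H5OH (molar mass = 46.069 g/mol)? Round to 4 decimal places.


n = mass / M
n = 89.94 / 46.069
n = 1.95228896 mol, rounded to 4 dp:

1.9523 mol


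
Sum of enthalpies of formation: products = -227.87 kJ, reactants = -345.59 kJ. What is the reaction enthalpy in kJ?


dH_rxn = sum(dH_f products) - sum(dH_f reactants)
dH_rxn = -227.87 - (-345.59)
dH_rxn = 117.72 kJ:

117.72 kJ


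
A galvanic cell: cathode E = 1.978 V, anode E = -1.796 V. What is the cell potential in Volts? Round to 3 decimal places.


Standard cell potential: E_cell = E_cathode - E_anode.
E_cell = 1.978 - (-1.796)
E_cell = 3.774 V, rounded to 3 dp:

3.774 V


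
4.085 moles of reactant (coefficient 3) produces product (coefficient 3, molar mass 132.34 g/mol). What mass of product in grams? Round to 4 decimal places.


Use the coefficient ratio to convert reactant moles to product moles, then multiply by the product's molar mass.
moles_P = moles_R * (coeff_P / coeff_R) = 4.085 * (3/3) = 4.085
mass_P = moles_P * M_P = 4.085 * 132.34
mass_P = 540.6089 g, rounded to 4 dp:

540.6089 g


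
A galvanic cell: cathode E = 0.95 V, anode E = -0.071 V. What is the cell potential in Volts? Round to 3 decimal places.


Standard cell potential: E_cell = E_cathode - E_anode.
E_cell = 0.95 - (-0.071)
E_cell = 1.021 V, rounded to 3 dp:

1.021 V


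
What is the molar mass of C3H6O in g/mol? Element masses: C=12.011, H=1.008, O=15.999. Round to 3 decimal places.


M = sum(count * atomic_mass) over atoms.
M = 3*12.011 + 6*1.008 + 1*15.999
M = 36.033 + 6.048 + 15.999
M = 58.08 g/mol, rounded to 3 dp:

58.080 g/mol


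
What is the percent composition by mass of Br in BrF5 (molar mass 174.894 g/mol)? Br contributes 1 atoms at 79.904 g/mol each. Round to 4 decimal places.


pct = 100 * (n_elem * M_elem) / M_total
mass_contribution = 1 * 79.904 = 79.904 g/mol
pct = 100 * 79.904 / 174.894
pct = 45.6871019 %, rounded to 4 dp:

45.6871 %


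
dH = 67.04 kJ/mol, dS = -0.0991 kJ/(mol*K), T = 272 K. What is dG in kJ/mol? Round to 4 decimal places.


Gibbs: dG = dH - T*dS (consistent units, dS already in kJ/(mol*K)).
T*dS = 272 * -0.0991 = -26.9552
dG = 67.04 - (-26.9552)
dG = 93.9952 kJ/mol, rounded to 4 dp:

93.9952 kJ/mol


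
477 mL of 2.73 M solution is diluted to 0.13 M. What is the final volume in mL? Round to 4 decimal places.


Dilution: M1*V1 = M2*V2, solve for V2.
V2 = M1*V1 / M2
V2 = 2.73 * 477 / 0.13
V2 = 1302.21 / 0.13
V2 = 10017.0 mL, rounded to 4 dp:

10017.0000 mL
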